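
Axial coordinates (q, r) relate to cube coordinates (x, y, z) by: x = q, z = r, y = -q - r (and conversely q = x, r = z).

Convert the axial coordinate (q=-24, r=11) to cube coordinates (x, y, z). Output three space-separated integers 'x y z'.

Answer: -24 13 11

Derivation:
x = q = -24
z = r = 11
y = -x - z = -(-24) - (11) = 13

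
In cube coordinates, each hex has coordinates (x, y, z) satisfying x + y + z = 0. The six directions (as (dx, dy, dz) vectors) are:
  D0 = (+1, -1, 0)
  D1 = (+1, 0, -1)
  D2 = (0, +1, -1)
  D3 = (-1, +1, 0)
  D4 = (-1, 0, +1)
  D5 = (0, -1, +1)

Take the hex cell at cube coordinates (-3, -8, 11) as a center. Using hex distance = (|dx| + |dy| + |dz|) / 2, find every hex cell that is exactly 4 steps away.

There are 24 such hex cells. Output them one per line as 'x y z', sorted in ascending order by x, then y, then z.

Walk ring at distance 4 from (-3, -8, 11):
Start at center + D4*4 = (-7, -8, 15)
  hex 0: (-7, -8, 15)
  hex 1: (-6, -9, 15)
  hex 2: (-5, -10, 15)
  hex 3: (-4, -11, 15)
  hex 4: (-3, -12, 15)
  hex 5: (-2, -12, 14)
  hex 6: (-1, -12, 13)
  hex 7: (0, -12, 12)
  hex 8: (1, -12, 11)
  hex 9: (1, -11, 10)
  hex 10: (1, -10, 9)
  hex 11: (1, -9, 8)
  hex 12: (1, -8, 7)
  hex 13: (0, -7, 7)
  hex 14: (-1, -6, 7)
  hex 15: (-2, -5, 7)
  hex 16: (-3, -4, 7)
  hex 17: (-4, -4, 8)
  hex 18: (-5, -4, 9)
  hex 19: (-6, -4, 10)
  hex 20: (-7, -4, 11)
  hex 21: (-7, -5, 12)
  hex 22: (-7, -6, 13)
  hex 23: (-7, -7, 14)
Sorted: 24 hexes.

Answer: -7 -8 15
-7 -7 14
-7 -6 13
-7 -5 12
-7 -4 11
-6 -9 15
-6 -4 10
-5 -10 15
-5 -4 9
-4 -11 15
-4 -4 8
-3 -12 15
-3 -4 7
-2 -12 14
-2 -5 7
-1 -12 13
-1 -6 7
0 -12 12
0 -7 7
1 -12 11
1 -11 10
1 -10 9
1 -9 8
1 -8 7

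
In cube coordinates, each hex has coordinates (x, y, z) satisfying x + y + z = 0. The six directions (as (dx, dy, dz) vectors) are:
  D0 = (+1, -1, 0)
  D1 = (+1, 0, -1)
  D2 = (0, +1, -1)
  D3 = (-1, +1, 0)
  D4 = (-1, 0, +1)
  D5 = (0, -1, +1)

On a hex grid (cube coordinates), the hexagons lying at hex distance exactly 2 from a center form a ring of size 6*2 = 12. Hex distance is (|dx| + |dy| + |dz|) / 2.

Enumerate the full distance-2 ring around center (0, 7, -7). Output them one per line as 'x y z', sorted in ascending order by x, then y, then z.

Walk ring at distance 2 from (0, 7, -7):
Start at center + D4*2 = (-2, 7, -5)
  hex 0: (-2, 7, -5)
  hex 1: (-1, 6, -5)
  hex 2: (0, 5, -5)
  hex 3: (1, 5, -6)
  hex 4: (2, 5, -7)
  hex 5: (2, 6, -8)
  hex 6: (2, 7, -9)
  hex 7: (1, 8, -9)
  hex 8: (0, 9, -9)
  hex 9: (-1, 9, -8)
  hex 10: (-2, 9, -7)
  hex 11: (-2, 8, -6)
Sorted: 12 hexes.

Answer: -2 7 -5
-2 8 -6
-2 9 -7
-1 6 -5
-1 9 -8
0 5 -5
0 9 -9
1 5 -6
1 8 -9
2 5 -7
2 6 -8
2 7 -9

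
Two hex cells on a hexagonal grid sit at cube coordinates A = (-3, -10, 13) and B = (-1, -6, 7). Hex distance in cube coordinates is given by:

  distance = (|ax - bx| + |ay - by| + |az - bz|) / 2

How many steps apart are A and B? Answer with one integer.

Answer: 6

Derivation:
|ax - bx| = |-3 - (-1)| = 2
|ay - by| = |-10 - (-6)| = 4
|az - bz| = |13 - 7| = 6
distance = (2 + 4 + 6) / 2 = 12 / 2 = 6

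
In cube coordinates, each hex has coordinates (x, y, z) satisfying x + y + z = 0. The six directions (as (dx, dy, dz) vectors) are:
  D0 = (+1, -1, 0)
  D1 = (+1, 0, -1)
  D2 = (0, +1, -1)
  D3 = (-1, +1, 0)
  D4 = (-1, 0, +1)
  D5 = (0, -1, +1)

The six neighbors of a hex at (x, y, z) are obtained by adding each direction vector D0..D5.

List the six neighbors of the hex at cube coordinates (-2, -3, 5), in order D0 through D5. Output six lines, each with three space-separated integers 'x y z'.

Center: (-2, -3, 5). Add each direction:
  D0: (-2, -3, 5) + (1, -1, 0) = (-1, -4, 5)
  D1: (-2, -3, 5) + (1, 0, -1) = (-1, -3, 4)
  D2: (-2, -3, 5) + (0, 1, -1) = (-2, -2, 4)
  D3: (-2, -3, 5) + (-1, 1, 0) = (-3, -2, 5)
  D4: (-2, -3, 5) + (-1, 0, 1) = (-3, -3, 6)
  D5: (-2, -3, 5) + (0, -1, 1) = (-2, -4, 6)

Answer: -1 -4 5
-1 -3 4
-2 -2 4
-3 -2 5
-3 -3 6
-2 -4 6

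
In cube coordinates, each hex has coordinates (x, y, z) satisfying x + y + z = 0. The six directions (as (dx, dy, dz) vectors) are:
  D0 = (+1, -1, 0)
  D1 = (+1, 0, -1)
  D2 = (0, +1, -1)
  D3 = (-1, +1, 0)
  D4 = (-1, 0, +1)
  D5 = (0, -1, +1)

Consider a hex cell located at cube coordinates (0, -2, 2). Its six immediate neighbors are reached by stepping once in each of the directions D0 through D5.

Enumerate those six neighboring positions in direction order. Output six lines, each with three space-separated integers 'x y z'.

Center: (0, -2, 2). Add each direction:
  D0: (0, -2, 2) + (1, -1, 0) = (1, -3, 2)
  D1: (0, -2, 2) + (1, 0, -1) = (1, -2, 1)
  D2: (0, -2, 2) + (0, 1, -1) = (0, -1, 1)
  D3: (0, -2, 2) + (-1, 1, 0) = (-1, -1, 2)
  D4: (0, -2, 2) + (-1, 0, 1) = (-1, -2, 3)
  D5: (0, -2, 2) + (0, -1, 1) = (0, -3, 3)

Answer: 1 -3 2
1 -2 1
0 -1 1
-1 -1 2
-1 -2 3
0 -3 3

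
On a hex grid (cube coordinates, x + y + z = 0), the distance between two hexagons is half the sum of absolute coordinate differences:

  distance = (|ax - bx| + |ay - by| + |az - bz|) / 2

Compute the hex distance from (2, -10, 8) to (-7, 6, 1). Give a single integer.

|ax - bx| = |2 - (-7)| = 9
|ay - by| = |-10 - 6| = 16
|az - bz| = |8 - 1| = 7
distance = (9 + 16 + 7) / 2 = 32 / 2 = 16

Answer: 16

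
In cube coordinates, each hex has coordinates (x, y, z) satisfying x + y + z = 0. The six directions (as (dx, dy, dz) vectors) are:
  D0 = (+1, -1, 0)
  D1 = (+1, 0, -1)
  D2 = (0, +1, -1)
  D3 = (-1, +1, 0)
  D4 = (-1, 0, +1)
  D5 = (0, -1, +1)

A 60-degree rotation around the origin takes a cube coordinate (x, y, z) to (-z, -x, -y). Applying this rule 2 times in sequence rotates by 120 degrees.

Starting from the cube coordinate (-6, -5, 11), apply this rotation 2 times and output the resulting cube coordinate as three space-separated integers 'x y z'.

Answer: -5 11 -6

Derivation:
Start: (-6, -5, 11)
Step 1: (-6, -5, 11) -> (-(11), -(-6), -(-5)) = (-11, 6, 5)
Step 2: (-11, 6, 5) -> (-(5), -(-11), -(6)) = (-5, 11, -6)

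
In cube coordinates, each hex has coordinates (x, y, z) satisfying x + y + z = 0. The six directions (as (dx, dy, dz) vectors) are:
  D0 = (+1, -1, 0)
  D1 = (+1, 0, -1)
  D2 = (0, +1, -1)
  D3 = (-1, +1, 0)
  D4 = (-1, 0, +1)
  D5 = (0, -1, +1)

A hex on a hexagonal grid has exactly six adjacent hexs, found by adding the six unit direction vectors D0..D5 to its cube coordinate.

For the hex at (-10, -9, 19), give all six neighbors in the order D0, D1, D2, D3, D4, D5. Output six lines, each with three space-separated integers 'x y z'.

Center: (-10, -9, 19). Add each direction:
  D0: (-10, -9, 19) + (1, -1, 0) = (-9, -10, 19)
  D1: (-10, -9, 19) + (1, 0, -1) = (-9, -9, 18)
  D2: (-10, -9, 19) + (0, 1, -1) = (-10, -8, 18)
  D3: (-10, -9, 19) + (-1, 1, 0) = (-11, -8, 19)
  D4: (-10, -9, 19) + (-1, 0, 1) = (-11, -9, 20)
  D5: (-10, -9, 19) + (0, -1, 1) = (-10, -10, 20)

Answer: -9 -10 19
-9 -9 18
-10 -8 18
-11 -8 19
-11 -9 20
-10 -10 20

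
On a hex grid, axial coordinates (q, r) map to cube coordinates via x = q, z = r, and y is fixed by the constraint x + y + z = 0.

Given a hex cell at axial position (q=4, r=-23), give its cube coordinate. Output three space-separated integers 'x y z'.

x = q = 4
z = r = -23
y = -x - z = -(4) - (-23) = 19

Answer: 4 19 -23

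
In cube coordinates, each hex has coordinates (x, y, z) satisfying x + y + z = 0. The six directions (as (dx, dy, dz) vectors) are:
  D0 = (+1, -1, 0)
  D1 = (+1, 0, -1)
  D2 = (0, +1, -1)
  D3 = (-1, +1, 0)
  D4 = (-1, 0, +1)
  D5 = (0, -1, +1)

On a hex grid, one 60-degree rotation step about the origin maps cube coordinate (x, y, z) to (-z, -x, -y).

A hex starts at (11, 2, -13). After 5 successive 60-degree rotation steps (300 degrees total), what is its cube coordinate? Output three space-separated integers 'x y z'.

Answer: -2 13 -11

Derivation:
Start: (11, 2, -13)
Step 1: (11, 2, -13) -> (-(-13), -(11), -(2)) = (13, -11, -2)
Step 2: (13, -11, -2) -> (-(-2), -(13), -(-11)) = (2, -13, 11)
Step 3: (2, -13, 11) -> (-(11), -(2), -(-13)) = (-11, -2, 13)
Step 4: (-11, -2, 13) -> (-(13), -(-11), -(-2)) = (-13, 11, 2)
Step 5: (-13, 11, 2) -> (-(2), -(-13), -(11)) = (-2, 13, -11)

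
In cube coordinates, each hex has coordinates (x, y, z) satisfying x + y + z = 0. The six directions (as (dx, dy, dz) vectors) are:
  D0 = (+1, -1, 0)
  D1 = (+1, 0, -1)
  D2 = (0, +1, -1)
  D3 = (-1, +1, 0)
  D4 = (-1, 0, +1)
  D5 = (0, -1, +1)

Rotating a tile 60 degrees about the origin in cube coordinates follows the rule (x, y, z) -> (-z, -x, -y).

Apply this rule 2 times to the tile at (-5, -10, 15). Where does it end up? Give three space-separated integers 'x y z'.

Answer: -10 15 -5

Derivation:
Start: (-5, -10, 15)
Step 1: (-5, -10, 15) -> (-(15), -(-5), -(-10)) = (-15, 5, 10)
Step 2: (-15, 5, 10) -> (-(10), -(-15), -(5)) = (-10, 15, -5)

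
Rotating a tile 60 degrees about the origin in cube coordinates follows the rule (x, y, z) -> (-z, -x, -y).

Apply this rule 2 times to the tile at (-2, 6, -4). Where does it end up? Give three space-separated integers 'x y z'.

Start: (-2, 6, -4)
Step 1: (-2, 6, -4) -> (-(-4), -(-2), -(6)) = (4, 2, -6)
Step 2: (4, 2, -6) -> (-(-6), -(4), -(2)) = (6, -4, -2)

Answer: 6 -4 -2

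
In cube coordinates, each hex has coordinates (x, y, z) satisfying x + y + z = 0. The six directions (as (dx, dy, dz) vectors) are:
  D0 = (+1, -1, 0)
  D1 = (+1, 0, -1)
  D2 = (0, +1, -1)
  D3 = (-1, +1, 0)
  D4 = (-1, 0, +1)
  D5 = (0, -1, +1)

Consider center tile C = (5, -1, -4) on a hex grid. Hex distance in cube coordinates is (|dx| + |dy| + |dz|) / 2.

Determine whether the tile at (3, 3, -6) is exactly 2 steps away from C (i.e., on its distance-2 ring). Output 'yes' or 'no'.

Answer: no

Derivation:
|px - cx| = |3 - 5| = 2
|py - cy| = |3 - (-1)| = 4
|pz - cz| = |-6 - (-4)| = 2
distance = (2+4+2)/2 = 8/2 = 4
radius = 2; distance != radius -> no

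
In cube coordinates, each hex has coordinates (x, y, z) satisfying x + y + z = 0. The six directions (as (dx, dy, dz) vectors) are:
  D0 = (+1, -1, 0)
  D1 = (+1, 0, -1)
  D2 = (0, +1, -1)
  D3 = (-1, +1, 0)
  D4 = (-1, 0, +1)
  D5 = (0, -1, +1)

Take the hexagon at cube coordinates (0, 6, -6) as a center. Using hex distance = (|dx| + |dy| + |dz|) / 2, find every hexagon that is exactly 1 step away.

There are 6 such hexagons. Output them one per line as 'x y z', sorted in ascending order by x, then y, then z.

Walk ring at distance 1 from (0, 6, -6):
Start at center + D4*1 = (-1, 6, -5)
  hex 0: (-1, 6, -5)
  hex 1: (0, 5, -5)
  hex 2: (1, 5, -6)
  hex 3: (1, 6, -7)
  hex 4: (0, 7, -7)
  hex 5: (-1, 7, -6)
Sorted: 6 hexes.

Answer: -1 6 -5
-1 7 -6
0 5 -5
0 7 -7
1 5 -6
1 6 -7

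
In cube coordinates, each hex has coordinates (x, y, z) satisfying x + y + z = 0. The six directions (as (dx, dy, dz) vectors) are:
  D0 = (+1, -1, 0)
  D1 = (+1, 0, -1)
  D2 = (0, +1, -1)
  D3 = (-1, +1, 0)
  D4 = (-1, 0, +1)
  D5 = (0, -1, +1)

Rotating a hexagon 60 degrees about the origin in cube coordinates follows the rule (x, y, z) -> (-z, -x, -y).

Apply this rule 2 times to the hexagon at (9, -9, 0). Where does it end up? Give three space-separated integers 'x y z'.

Start: (9, -9, 0)
Step 1: (9, -9, 0) -> (-(0), -(9), -(-9)) = (0, -9, 9)
Step 2: (0, -9, 9) -> (-(9), -(0), -(-9)) = (-9, 0, 9)

Answer: -9 0 9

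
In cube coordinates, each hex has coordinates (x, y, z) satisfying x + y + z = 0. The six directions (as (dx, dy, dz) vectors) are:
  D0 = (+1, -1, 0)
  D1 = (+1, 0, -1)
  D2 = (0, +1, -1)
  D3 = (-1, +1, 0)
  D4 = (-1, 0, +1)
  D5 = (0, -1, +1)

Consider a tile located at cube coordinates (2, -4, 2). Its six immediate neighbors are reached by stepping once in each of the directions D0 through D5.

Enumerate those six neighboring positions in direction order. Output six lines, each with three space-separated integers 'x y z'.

Answer: 3 -5 2
3 -4 1
2 -3 1
1 -3 2
1 -4 3
2 -5 3

Derivation:
Center: (2, -4, 2). Add each direction:
  D0: (2, -4, 2) + (1, -1, 0) = (3, -5, 2)
  D1: (2, -4, 2) + (1, 0, -1) = (3, -4, 1)
  D2: (2, -4, 2) + (0, 1, -1) = (2, -3, 1)
  D3: (2, -4, 2) + (-1, 1, 0) = (1, -3, 2)
  D4: (2, -4, 2) + (-1, 0, 1) = (1, -4, 3)
  D5: (2, -4, 2) + (0, -1, 1) = (2, -5, 3)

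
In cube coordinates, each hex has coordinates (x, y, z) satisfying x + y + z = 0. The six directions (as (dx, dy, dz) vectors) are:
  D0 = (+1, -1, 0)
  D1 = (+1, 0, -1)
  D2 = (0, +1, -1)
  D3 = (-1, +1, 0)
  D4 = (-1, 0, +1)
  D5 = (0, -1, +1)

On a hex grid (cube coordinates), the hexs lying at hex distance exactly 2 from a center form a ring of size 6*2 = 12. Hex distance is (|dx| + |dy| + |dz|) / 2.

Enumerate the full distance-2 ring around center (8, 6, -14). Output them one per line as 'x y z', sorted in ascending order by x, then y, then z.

Walk ring at distance 2 from (8, 6, -14):
Start at center + D4*2 = (6, 6, -12)
  hex 0: (6, 6, -12)
  hex 1: (7, 5, -12)
  hex 2: (8, 4, -12)
  hex 3: (9, 4, -13)
  hex 4: (10, 4, -14)
  hex 5: (10, 5, -15)
  hex 6: (10, 6, -16)
  hex 7: (9, 7, -16)
  hex 8: (8, 8, -16)
  hex 9: (7, 8, -15)
  hex 10: (6, 8, -14)
  hex 11: (6, 7, -13)
Sorted: 12 hexes.

Answer: 6 6 -12
6 7 -13
6 8 -14
7 5 -12
7 8 -15
8 4 -12
8 8 -16
9 4 -13
9 7 -16
10 4 -14
10 5 -15
10 6 -16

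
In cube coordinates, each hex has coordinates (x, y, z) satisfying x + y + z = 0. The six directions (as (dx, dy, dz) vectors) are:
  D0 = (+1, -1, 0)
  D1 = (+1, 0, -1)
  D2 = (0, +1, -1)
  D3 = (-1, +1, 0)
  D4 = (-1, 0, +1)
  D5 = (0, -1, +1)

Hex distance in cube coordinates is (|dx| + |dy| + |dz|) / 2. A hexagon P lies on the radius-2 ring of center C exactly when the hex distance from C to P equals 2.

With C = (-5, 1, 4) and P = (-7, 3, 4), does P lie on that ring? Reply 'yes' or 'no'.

|px - cx| = |-7 - (-5)| = 2
|py - cy| = |3 - 1| = 2
|pz - cz| = |4 - 4| = 0
distance = (2+2+0)/2 = 4/2 = 2
radius = 2; distance == radius -> yes

Answer: yes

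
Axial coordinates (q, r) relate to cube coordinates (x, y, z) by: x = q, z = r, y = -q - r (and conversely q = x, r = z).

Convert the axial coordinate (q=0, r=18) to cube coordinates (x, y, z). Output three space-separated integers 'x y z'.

Answer: 0 -18 18

Derivation:
x = q = 0
z = r = 18
y = -x - z = -(0) - (18) = -18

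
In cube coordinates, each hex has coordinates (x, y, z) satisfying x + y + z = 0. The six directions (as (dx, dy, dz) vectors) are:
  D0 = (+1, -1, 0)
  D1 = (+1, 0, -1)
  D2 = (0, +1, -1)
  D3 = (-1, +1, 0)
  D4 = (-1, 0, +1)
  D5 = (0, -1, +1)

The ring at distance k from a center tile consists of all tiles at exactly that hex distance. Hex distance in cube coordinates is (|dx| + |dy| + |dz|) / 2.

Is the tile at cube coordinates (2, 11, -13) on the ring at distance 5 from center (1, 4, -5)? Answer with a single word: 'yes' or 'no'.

Answer: no

Derivation:
|px - cx| = |2 - 1| = 1
|py - cy| = |11 - 4| = 7
|pz - cz| = |-13 - (-5)| = 8
distance = (1+7+8)/2 = 16/2 = 8
radius = 5; distance != radius -> no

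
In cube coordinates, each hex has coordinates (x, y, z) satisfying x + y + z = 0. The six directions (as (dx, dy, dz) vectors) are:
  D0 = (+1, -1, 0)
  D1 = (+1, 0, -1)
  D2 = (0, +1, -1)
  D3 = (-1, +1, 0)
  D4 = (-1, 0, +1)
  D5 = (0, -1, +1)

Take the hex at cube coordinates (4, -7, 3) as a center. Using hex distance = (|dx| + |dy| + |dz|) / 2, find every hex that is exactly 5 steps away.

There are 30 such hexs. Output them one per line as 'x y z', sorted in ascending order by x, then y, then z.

Answer: -1 -7 8
-1 -6 7
-1 -5 6
-1 -4 5
-1 -3 4
-1 -2 3
0 -8 8
0 -2 2
1 -9 8
1 -2 1
2 -10 8
2 -2 0
3 -11 8
3 -2 -1
4 -12 8
4 -2 -2
5 -12 7
5 -3 -2
6 -12 6
6 -4 -2
7 -12 5
7 -5 -2
8 -12 4
8 -6 -2
9 -12 3
9 -11 2
9 -10 1
9 -9 0
9 -8 -1
9 -7 -2

Derivation:
Walk ring at distance 5 from (4, -7, 3):
Start at center + D4*5 = (-1, -7, 8)
  hex 0: (-1, -7, 8)
  hex 1: (0, -8, 8)
  hex 2: (1, -9, 8)
  hex 3: (2, -10, 8)
  hex 4: (3, -11, 8)
  hex 5: (4, -12, 8)
  hex 6: (5, -12, 7)
  hex 7: (6, -12, 6)
  hex 8: (7, -12, 5)
  hex 9: (8, -12, 4)
  hex 10: (9, -12, 3)
  hex 11: (9, -11, 2)
  hex 12: (9, -10, 1)
  hex 13: (9, -9, 0)
  hex 14: (9, -8, -1)
  hex 15: (9, -7, -2)
  hex 16: (8, -6, -2)
  hex 17: (7, -5, -2)
  hex 18: (6, -4, -2)
  hex 19: (5, -3, -2)
  hex 20: (4, -2, -2)
  hex 21: (3, -2, -1)
  hex 22: (2, -2, 0)
  hex 23: (1, -2, 1)
  hex 24: (0, -2, 2)
  hex 25: (-1, -2, 3)
  hex 26: (-1, -3, 4)
  hex 27: (-1, -4, 5)
  hex 28: (-1, -5, 6)
  hex 29: (-1, -6, 7)
Sorted: 30 hexes.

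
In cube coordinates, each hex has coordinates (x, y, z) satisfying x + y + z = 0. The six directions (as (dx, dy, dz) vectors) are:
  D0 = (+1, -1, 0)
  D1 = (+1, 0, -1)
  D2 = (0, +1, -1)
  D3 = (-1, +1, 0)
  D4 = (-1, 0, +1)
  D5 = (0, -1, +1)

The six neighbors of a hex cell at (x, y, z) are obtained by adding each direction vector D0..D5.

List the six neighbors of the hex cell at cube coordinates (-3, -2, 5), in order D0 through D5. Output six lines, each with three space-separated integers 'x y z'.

Center: (-3, -2, 5). Add each direction:
  D0: (-3, -2, 5) + (1, -1, 0) = (-2, -3, 5)
  D1: (-3, -2, 5) + (1, 0, -1) = (-2, -2, 4)
  D2: (-3, -2, 5) + (0, 1, -1) = (-3, -1, 4)
  D3: (-3, -2, 5) + (-1, 1, 0) = (-4, -1, 5)
  D4: (-3, -2, 5) + (-1, 0, 1) = (-4, -2, 6)
  D5: (-3, -2, 5) + (0, -1, 1) = (-3, -3, 6)

Answer: -2 -3 5
-2 -2 4
-3 -1 4
-4 -1 5
-4 -2 6
-3 -3 6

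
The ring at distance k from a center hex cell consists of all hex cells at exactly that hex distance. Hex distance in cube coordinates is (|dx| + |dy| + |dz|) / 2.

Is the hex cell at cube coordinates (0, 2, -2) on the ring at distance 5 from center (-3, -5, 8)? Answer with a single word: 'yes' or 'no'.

|px - cx| = |0 - (-3)| = 3
|py - cy| = |2 - (-5)| = 7
|pz - cz| = |-2 - 8| = 10
distance = (3+7+10)/2 = 20/2 = 10
radius = 5; distance != radius -> no

Answer: no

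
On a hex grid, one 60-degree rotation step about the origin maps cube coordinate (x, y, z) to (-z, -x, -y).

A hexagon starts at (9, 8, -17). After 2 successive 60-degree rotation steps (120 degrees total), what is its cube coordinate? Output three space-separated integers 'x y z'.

Answer: 8 -17 9

Derivation:
Start: (9, 8, -17)
Step 1: (9, 8, -17) -> (-(-17), -(9), -(8)) = (17, -9, -8)
Step 2: (17, -9, -8) -> (-(-8), -(17), -(-9)) = (8, -17, 9)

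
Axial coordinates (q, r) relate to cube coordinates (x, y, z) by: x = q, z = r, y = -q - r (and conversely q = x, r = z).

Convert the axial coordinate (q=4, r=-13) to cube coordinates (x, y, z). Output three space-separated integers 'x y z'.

x = q = 4
z = r = -13
y = -x - z = -(4) - (-13) = 9

Answer: 4 9 -13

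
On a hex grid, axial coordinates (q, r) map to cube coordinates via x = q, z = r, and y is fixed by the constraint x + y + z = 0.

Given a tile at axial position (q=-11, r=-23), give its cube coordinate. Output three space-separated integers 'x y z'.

x = q = -11
z = r = -23
y = -x - z = -(-11) - (-23) = 34

Answer: -11 34 -23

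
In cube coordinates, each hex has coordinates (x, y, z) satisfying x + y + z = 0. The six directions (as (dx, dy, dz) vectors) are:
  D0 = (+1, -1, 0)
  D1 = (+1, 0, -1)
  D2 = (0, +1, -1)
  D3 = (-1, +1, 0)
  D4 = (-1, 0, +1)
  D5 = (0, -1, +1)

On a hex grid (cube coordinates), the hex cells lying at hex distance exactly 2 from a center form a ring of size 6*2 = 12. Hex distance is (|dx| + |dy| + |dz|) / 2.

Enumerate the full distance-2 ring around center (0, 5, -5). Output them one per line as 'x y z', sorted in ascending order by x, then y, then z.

Walk ring at distance 2 from (0, 5, -5):
Start at center + D4*2 = (-2, 5, -3)
  hex 0: (-2, 5, -3)
  hex 1: (-1, 4, -3)
  hex 2: (0, 3, -3)
  hex 3: (1, 3, -4)
  hex 4: (2, 3, -5)
  hex 5: (2, 4, -6)
  hex 6: (2, 5, -7)
  hex 7: (1, 6, -7)
  hex 8: (0, 7, -7)
  hex 9: (-1, 7, -6)
  hex 10: (-2, 7, -5)
  hex 11: (-2, 6, -4)
Sorted: 12 hexes.

Answer: -2 5 -3
-2 6 -4
-2 7 -5
-1 4 -3
-1 7 -6
0 3 -3
0 7 -7
1 3 -4
1 6 -7
2 3 -5
2 4 -6
2 5 -7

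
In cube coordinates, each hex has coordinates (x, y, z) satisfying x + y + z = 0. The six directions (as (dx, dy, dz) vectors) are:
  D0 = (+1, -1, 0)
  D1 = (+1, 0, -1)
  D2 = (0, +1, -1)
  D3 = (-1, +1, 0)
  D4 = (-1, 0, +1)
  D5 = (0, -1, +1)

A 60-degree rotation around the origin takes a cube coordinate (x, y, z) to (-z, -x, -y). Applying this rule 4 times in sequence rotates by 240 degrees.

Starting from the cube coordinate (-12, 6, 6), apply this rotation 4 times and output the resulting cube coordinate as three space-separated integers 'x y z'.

Start: (-12, 6, 6)
Step 1: (-12, 6, 6) -> (-(6), -(-12), -(6)) = (-6, 12, -6)
Step 2: (-6, 12, -6) -> (-(-6), -(-6), -(12)) = (6, 6, -12)
Step 3: (6, 6, -12) -> (-(-12), -(6), -(6)) = (12, -6, -6)
Step 4: (12, -6, -6) -> (-(-6), -(12), -(-6)) = (6, -12, 6)

Answer: 6 -12 6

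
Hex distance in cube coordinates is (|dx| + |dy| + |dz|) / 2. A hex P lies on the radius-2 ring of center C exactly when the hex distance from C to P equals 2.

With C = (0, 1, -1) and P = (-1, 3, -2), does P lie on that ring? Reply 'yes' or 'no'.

Answer: yes

Derivation:
|px - cx| = |-1 - 0| = 1
|py - cy| = |3 - 1| = 2
|pz - cz| = |-2 - (-1)| = 1
distance = (1+2+1)/2 = 4/2 = 2
radius = 2; distance == radius -> yes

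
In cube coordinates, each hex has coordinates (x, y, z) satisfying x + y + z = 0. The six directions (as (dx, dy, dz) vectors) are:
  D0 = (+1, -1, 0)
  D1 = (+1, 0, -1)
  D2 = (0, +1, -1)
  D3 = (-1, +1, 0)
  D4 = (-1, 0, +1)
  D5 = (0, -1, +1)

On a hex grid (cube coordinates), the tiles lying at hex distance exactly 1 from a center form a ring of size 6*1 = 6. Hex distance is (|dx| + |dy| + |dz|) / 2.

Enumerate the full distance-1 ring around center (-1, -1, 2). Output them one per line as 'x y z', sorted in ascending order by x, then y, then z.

Walk ring at distance 1 from (-1, -1, 2):
Start at center + D4*1 = (-2, -1, 3)
  hex 0: (-2, -1, 3)
  hex 1: (-1, -2, 3)
  hex 2: (0, -2, 2)
  hex 3: (0, -1, 1)
  hex 4: (-1, 0, 1)
  hex 5: (-2, 0, 2)
Sorted: 6 hexes.

Answer: -2 -1 3
-2 0 2
-1 -2 3
-1 0 1
0 -2 2
0 -1 1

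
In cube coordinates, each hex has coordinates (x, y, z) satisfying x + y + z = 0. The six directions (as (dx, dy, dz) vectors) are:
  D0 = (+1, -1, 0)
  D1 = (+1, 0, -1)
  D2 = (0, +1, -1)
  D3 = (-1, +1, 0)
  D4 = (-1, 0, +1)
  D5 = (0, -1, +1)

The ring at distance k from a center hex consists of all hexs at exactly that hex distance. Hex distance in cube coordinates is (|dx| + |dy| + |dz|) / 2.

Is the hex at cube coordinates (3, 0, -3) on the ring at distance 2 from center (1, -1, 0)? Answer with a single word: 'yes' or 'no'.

|px - cx| = |3 - 1| = 2
|py - cy| = |0 - (-1)| = 1
|pz - cz| = |-3 - 0| = 3
distance = (2+1+3)/2 = 6/2 = 3
radius = 2; distance != radius -> no

Answer: no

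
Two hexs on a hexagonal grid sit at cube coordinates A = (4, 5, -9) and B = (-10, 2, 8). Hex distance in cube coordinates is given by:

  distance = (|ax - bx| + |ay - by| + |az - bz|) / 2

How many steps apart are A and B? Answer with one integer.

|ax - bx| = |4 - (-10)| = 14
|ay - by| = |5 - 2| = 3
|az - bz| = |-9 - 8| = 17
distance = (14 + 3 + 17) / 2 = 34 / 2 = 17

Answer: 17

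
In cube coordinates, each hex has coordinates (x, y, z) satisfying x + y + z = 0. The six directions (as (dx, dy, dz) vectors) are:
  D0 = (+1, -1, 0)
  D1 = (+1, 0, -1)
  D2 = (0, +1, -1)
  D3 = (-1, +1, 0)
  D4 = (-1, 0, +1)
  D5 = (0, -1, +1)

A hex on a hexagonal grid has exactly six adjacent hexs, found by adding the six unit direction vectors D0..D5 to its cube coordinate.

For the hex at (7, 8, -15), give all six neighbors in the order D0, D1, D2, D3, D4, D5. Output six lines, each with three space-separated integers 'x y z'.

Answer: 8 7 -15
8 8 -16
7 9 -16
6 9 -15
6 8 -14
7 7 -14

Derivation:
Center: (7, 8, -15). Add each direction:
  D0: (7, 8, -15) + (1, -1, 0) = (8, 7, -15)
  D1: (7, 8, -15) + (1, 0, -1) = (8, 8, -16)
  D2: (7, 8, -15) + (0, 1, -1) = (7, 9, -16)
  D3: (7, 8, -15) + (-1, 1, 0) = (6, 9, -15)
  D4: (7, 8, -15) + (-1, 0, 1) = (6, 8, -14)
  D5: (7, 8, -15) + (0, -1, 1) = (7, 7, -14)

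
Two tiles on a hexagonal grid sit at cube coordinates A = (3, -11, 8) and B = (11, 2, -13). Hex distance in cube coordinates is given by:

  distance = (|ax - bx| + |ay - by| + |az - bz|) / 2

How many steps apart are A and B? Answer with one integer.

|ax - bx| = |3 - 11| = 8
|ay - by| = |-11 - 2| = 13
|az - bz| = |8 - (-13)| = 21
distance = (8 + 13 + 21) / 2 = 42 / 2 = 21

Answer: 21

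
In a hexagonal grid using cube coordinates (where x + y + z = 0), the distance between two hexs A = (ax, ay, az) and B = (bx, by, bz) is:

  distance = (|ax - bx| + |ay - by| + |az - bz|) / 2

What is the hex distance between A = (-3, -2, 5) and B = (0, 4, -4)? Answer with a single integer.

Answer: 9

Derivation:
|ax - bx| = |-3 - 0| = 3
|ay - by| = |-2 - 4| = 6
|az - bz| = |5 - (-4)| = 9
distance = (3 + 6 + 9) / 2 = 18 / 2 = 9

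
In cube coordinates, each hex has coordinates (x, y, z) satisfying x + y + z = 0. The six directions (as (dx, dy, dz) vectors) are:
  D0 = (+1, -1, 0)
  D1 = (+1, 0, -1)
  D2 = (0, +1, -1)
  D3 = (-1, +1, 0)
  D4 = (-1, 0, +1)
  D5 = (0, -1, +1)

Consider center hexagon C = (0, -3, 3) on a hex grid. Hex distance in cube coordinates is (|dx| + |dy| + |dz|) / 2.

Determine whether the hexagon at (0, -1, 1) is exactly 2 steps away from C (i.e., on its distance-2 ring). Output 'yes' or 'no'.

Answer: yes

Derivation:
|px - cx| = |0 - 0| = 0
|py - cy| = |-1 - (-3)| = 2
|pz - cz| = |1 - 3| = 2
distance = (0+2+2)/2 = 4/2 = 2
radius = 2; distance == radius -> yes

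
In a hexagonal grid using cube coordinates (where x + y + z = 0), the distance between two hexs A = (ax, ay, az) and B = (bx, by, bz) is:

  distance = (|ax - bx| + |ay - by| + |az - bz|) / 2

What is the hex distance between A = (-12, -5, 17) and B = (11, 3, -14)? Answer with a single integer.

|ax - bx| = |-12 - 11| = 23
|ay - by| = |-5 - 3| = 8
|az - bz| = |17 - (-14)| = 31
distance = (23 + 8 + 31) / 2 = 62 / 2 = 31

Answer: 31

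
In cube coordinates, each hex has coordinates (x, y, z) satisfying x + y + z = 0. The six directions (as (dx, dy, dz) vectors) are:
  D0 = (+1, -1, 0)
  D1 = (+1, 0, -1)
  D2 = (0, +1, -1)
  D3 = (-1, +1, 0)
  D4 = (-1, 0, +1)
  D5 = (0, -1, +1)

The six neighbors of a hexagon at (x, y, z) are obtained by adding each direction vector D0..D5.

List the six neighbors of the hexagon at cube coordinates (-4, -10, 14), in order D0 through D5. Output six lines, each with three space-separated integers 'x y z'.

Answer: -3 -11 14
-3 -10 13
-4 -9 13
-5 -9 14
-5 -10 15
-4 -11 15

Derivation:
Center: (-4, -10, 14). Add each direction:
  D0: (-4, -10, 14) + (1, -1, 0) = (-3, -11, 14)
  D1: (-4, -10, 14) + (1, 0, -1) = (-3, -10, 13)
  D2: (-4, -10, 14) + (0, 1, -1) = (-4, -9, 13)
  D3: (-4, -10, 14) + (-1, 1, 0) = (-5, -9, 14)
  D4: (-4, -10, 14) + (-1, 0, 1) = (-5, -10, 15)
  D5: (-4, -10, 14) + (0, -1, 1) = (-4, -11, 15)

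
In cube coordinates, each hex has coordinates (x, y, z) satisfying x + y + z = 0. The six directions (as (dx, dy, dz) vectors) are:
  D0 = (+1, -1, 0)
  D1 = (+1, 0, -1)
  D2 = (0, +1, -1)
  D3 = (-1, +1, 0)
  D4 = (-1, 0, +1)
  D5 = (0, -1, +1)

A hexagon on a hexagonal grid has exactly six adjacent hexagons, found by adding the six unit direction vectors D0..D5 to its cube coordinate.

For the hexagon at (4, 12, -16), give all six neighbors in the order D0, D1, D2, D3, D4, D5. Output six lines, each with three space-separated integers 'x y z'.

Answer: 5 11 -16
5 12 -17
4 13 -17
3 13 -16
3 12 -15
4 11 -15

Derivation:
Center: (4, 12, -16). Add each direction:
  D0: (4, 12, -16) + (1, -1, 0) = (5, 11, -16)
  D1: (4, 12, -16) + (1, 0, -1) = (5, 12, -17)
  D2: (4, 12, -16) + (0, 1, -1) = (4, 13, -17)
  D3: (4, 12, -16) + (-1, 1, 0) = (3, 13, -16)
  D4: (4, 12, -16) + (-1, 0, 1) = (3, 12, -15)
  D5: (4, 12, -16) + (0, -1, 1) = (4, 11, -15)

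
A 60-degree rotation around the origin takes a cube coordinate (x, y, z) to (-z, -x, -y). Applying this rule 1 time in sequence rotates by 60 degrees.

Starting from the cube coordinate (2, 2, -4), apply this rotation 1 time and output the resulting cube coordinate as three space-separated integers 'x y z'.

Answer: 4 -2 -2

Derivation:
Start: (2, 2, -4)
Step 1: (2, 2, -4) -> (-(-4), -(2), -(2)) = (4, -2, -2)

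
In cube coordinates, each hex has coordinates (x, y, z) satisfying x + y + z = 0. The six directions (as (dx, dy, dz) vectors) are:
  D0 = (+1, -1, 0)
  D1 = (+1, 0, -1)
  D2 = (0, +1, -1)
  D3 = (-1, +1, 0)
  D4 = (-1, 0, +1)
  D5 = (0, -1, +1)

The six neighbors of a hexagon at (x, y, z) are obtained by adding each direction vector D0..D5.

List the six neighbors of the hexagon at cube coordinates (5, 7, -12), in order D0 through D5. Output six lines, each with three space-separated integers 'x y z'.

Center: (5, 7, -12). Add each direction:
  D0: (5, 7, -12) + (1, -1, 0) = (6, 6, -12)
  D1: (5, 7, -12) + (1, 0, -1) = (6, 7, -13)
  D2: (5, 7, -12) + (0, 1, -1) = (5, 8, -13)
  D3: (5, 7, -12) + (-1, 1, 0) = (4, 8, -12)
  D4: (5, 7, -12) + (-1, 0, 1) = (4, 7, -11)
  D5: (5, 7, -12) + (0, -1, 1) = (5, 6, -11)

Answer: 6 6 -12
6 7 -13
5 8 -13
4 8 -12
4 7 -11
5 6 -11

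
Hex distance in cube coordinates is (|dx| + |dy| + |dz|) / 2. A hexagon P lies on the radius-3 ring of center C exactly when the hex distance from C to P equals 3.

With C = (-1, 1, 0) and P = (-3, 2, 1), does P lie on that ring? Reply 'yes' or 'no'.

|px - cx| = |-3 - (-1)| = 2
|py - cy| = |2 - 1| = 1
|pz - cz| = |1 - 0| = 1
distance = (2+1+1)/2 = 4/2 = 2
radius = 3; distance != radius -> no

Answer: no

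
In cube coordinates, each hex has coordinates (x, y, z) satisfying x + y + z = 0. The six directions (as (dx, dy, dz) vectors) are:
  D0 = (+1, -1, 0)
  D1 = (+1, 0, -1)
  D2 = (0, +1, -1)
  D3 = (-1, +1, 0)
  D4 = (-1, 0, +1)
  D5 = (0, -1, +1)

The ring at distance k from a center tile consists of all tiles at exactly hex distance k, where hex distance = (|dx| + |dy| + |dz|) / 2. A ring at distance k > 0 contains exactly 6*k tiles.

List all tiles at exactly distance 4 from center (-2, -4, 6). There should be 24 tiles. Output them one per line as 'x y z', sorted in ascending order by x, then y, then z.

Walk ring at distance 4 from (-2, -4, 6):
Start at center + D4*4 = (-6, -4, 10)
  hex 0: (-6, -4, 10)
  hex 1: (-5, -5, 10)
  hex 2: (-4, -6, 10)
  hex 3: (-3, -7, 10)
  hex 4: (-2, -8, 10)
  hex 5: (-1, -8, 9)
  hex 6: (0, -8, 8)
  hex 7: (1, -8, 7)
  hex 8: (2, -8, 6)
  hex 9: (2, -7, 5)
  hex 10: (2, -6, 4)
  hex 11: (2, -5, 3)
  hex 12: (2, -4, 2)
  hex 13: (1, -3, 2)
  hex 14: (0, -2, 2)
  hex 15: (-1, -1, 2)
  hex 16: (-2, 0, 2)
  hex 17: (-3, 0, 3)
  hex 18: (-4, 0, 4)
  hex 19: (-5, 0, 5)
  hex 20: (-6, 0, 6)
  hex 21: (-6, -1, 7)
  hex 22: (-6, -2, 8)
  hex 23: (-6, -3, 9)
Sorted: 24 hexes.

Answer: -6 -4 10
-6 -3 9
-6 -2 8
-6 -1 7
-6 0 6
-5 -5 10
-5 0 5
-4 -6 10
-4 0 4
-3 -7 10
-3 0 3
-2 -8 10
-2 0 2
-1 -8 9
-1 -1 2
0 -8 8
0 -2 2
1 -8 7
1 -3 2
2 -8 6
2 -7 5
2 -6 4
2 -5 3
2 -4 2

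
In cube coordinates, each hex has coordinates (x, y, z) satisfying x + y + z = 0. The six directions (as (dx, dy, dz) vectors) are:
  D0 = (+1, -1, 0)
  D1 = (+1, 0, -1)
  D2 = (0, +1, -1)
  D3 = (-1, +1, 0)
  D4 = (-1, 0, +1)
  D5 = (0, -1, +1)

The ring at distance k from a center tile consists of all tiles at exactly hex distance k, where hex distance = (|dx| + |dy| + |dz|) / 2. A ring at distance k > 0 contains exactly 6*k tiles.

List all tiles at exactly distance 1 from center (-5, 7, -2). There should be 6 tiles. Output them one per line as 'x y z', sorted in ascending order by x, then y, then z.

Walk ring at distance 1 from (-5, 7, -2):
Start at center + D4*1 = (-6, 7, -1)
  hex 0: (-6, 7, -1)
  hex 1: (-5, 6, -1)
  hex 2: (-4, 6, -2)
  hex 3: (-4, 7, -3)
  hex 4: (-5, 8, -3)
  hex 5: (-6, 8, -2)
Sorted: 6 hexes.

Answer: -6 7 -1
-6 8 -2
-5 6 -1
-5 8 -3
-4 6 -2
-4 7 -3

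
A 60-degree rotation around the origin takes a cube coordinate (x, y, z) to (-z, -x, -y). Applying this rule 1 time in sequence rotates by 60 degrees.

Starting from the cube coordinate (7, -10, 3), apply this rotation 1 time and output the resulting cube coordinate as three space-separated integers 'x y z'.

Answer: -3 -7 10

Derivation:
Start: (7, -10, 3)
Step 1: (7, -10, 3) -> (-(3), -(7), -(-10)) = (-3, -7, 10)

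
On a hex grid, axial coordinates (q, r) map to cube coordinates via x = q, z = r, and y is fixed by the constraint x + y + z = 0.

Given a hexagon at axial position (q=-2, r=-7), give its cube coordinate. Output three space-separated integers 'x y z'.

Answer: -2 9 -7

Derivation:
x = q = -2
z = r = -7
y = -x - z = -(-2) - (-7) = 9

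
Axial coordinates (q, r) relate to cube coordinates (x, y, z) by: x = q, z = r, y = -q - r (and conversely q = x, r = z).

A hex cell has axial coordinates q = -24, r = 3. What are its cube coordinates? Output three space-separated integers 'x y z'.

Answer: -24 21 3

Derivation:
x = q = -24
z = r = 3
y = -x - z = -(-24) - (3) = 21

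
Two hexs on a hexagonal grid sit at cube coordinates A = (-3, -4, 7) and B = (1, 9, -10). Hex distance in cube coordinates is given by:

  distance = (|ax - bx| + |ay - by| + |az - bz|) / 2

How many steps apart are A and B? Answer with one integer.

Answer: 17

Derivation:
|ax - bx| = |-3 - 1| = 4
|ay - by| = |-4 - 9| = 13
|az - bz| = |7 - (-10)| = 17
distance = (4 + 13 + 17) / 2 = 34 / 2 = 17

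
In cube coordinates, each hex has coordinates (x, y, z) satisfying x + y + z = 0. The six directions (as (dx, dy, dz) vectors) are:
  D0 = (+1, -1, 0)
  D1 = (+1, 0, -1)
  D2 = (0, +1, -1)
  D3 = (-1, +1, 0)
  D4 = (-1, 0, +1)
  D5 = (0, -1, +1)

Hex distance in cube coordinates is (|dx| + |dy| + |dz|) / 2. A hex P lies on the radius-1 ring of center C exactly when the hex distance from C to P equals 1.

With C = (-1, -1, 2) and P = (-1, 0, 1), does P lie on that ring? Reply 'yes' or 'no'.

|px - cx| = |-1 - (-1)| = 0
|py - cy| = |0 - (-1)| = 1
|pz - cz| = |1 - 2| = 1
distance = (0+1+1)/2 = 2/2 = 1
radius = 1; distance == radius -> yes

Answer: yes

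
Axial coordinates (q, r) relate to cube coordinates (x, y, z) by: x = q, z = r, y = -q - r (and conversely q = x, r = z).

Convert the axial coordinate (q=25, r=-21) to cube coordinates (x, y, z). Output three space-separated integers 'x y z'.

Answer: 25 -4 -21

Derivation:
x = q = 25
z = r = -21
y = -x - z = -(25) - (-21) = -4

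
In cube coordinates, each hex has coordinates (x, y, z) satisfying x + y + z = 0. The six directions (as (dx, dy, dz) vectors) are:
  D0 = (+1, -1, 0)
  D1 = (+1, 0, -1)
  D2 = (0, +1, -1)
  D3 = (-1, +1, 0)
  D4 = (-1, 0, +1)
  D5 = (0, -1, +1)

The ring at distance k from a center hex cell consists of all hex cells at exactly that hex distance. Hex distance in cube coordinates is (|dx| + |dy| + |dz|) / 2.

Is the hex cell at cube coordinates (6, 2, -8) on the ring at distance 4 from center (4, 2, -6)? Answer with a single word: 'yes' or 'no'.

Answer: no

Derivation:
|px - cx| = |6 - 4| = 2
|py - cy| = |2 - 2| = 0
|pz - cz| = |-8 - (-6)| = 2
distance = (2+0+2)/2 = 4/2 = 2
radius = 4; distance != radius -> no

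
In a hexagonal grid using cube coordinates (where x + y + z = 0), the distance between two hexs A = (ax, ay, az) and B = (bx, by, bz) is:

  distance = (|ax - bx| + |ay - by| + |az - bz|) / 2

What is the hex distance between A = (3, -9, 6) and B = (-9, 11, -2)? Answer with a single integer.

Answer: 20

Derivation:
|ax - bx| = |3 - (-9)| = 12
|ay - by| = |-9 - 11| = 20
|az - bz| = |6 - (-2)| = 8
distance = (12 + 20 + 8) / 2 = 40 / 2 = 20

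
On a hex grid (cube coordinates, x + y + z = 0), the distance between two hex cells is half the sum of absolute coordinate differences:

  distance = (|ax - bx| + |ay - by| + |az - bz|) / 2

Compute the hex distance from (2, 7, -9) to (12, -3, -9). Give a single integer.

|ax - bx| = |2 - 12| = 10
|ay - by| = |7 - (-3)| = 10
|az - bz| = |-9 - (-9)| = 0
distance = (10 + 10 + 0) / 2 = 20 / 2 = 10

Answer: 10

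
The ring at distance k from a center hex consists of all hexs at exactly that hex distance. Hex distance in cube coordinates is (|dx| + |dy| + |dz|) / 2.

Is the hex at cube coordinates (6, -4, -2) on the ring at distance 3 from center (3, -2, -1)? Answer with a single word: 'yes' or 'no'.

Answer: yes

Derivation:
|px - cx| = |6 - 3| = 3
|py - cy| = |-4 - (-2)| = 2
|pz - cz| = |-2 - (-1)| = 1
distance = (3+2+1)/2 = 6/2 = 3
radius = 3; distance == radius -> yes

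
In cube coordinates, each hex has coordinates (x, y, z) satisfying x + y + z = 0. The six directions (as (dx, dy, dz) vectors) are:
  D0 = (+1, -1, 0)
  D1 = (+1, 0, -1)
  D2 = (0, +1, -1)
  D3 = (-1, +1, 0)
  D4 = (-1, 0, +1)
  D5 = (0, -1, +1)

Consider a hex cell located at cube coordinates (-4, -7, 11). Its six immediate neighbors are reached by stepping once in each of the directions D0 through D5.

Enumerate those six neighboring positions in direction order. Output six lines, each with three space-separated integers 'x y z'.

Answer: -3 -8 11
-3 -7 10
-4 -6 10
-5 -6 11
-5 -7 12
-4 -8 12

Derivation:
Center: (-4, -7, 11). Add each direction:
  D0: (-4, -7, 11) + (1, -1, 0) = (-3, -8, 11)
  D1: (-4, -7, 11) + (1, 0, -1) = (-3, -7, 10)
  D2: (-4, -7, 11) + (0, 1, -1) = (-4, -6, 10)
  D3: (-4, -7, 11) + (-1, 1, 0) = (-5, -6, 11)
  D4: (-4, -7, 11) + (-1, 0, 1) = (-5, -7, 12)
  D5: (-4, -7, 11) + (0, -1, 1) = (-4, -8, 12)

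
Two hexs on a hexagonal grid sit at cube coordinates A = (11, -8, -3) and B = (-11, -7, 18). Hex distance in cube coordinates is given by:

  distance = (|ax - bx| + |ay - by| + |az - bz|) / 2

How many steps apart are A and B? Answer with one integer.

Answer: 22

Derivation:
|ax - bx| = |11 - (-11)| = 22
|ay - by| = |-8 - (-7)| = 1
|az - bz| = |-3 - 18| = 21
distance = (22 + 1 + 21) / 2 = 44 / 2 = 22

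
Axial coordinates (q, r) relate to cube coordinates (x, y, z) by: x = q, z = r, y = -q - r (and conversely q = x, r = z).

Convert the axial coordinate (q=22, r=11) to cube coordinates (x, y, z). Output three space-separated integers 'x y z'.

x = q = 22
z = r = 11
y = -x - z = -(22) - (11) = -33

Answer: 22 -33 11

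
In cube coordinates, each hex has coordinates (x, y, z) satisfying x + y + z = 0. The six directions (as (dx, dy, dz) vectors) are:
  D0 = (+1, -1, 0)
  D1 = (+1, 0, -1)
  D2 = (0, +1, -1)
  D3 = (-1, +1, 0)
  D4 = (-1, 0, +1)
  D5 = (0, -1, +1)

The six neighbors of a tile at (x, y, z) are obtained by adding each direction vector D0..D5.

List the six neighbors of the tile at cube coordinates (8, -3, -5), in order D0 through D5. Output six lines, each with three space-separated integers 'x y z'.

Answer: 9 -4 -5
9 -3 -6
8 -2 -6
7 -2 -5
7 -3 -4
8 -4 -4

Derivation:
Center: (8, -3, -5). Add each direction:
  D0: (8, -3, -5) + (1, -1, 0) = (9, -4, -5)
  D1: (8, -3, -5) + (1, 0, -1) = (9, -3, -6)
  D2: (8, -3, -5) + (0, 1, -1) = (8, -2, -6)
  D3: (8, -3, -5) + (-1, 1, 0) = (7, -2, -5)
  D4: (8, -3, -5) + (-1, 0, 1) = (7, -3, -4)
  D5: (8, -3, -5) + (0, -1, 1) = (8, -4, -4)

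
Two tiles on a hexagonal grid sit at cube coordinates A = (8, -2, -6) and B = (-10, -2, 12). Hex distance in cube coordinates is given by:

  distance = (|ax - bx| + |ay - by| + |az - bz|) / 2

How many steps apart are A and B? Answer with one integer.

Answer: 18

Derivation:
|ax - bx| = |8 - (-10)| = 18
|ay - by| = |-2 - (-2)| = 0
|az - bz| = |-6 - 12| = 18
distance = (18 + 0 + 18) / 2 = 36 / 2 = 18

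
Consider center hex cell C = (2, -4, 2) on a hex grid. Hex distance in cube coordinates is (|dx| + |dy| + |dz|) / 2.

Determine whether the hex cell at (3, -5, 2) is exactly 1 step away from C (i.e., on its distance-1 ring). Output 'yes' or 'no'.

|px - cx| = |3 - 2| = 1
|py - cy| = |-5 - (-4)| = 1
|pz - cz| = |2 - 2| = 0
distance = (1+1+0)/2 = 2/2 = 1
radius = 1; distance == radius -> yes

Answer: yes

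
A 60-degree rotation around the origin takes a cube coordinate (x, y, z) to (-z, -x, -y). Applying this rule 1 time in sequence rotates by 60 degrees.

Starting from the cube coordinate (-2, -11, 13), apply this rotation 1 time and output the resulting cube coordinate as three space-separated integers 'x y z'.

Start: (-2, -11, 13)
Step 1: (-2, -11, 13) -> (-(13), -(-2), -(-11)) = (-13, 2, 11)

Answer: -13 2 11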